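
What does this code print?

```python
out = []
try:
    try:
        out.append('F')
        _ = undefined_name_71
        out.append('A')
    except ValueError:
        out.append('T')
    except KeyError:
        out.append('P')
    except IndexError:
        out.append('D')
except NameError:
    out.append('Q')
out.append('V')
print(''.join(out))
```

Execution trace: 'F' (inner try body) → 'Q' (outer except NameError) → 'V' (after the try/except). Output: FQV

Answer: FQV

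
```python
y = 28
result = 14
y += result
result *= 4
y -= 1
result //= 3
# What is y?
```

Trace:
`y = 28` → y = 28
`result = 14` → result = 14
`y += result` → y = 42
`result *= 4` → result = 56
`y -= 1` → y = 41
`result //= 3` → result = 18
So y = 41

Answer: 41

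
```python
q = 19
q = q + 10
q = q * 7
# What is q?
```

Trace:
`q = 19` → q = 19
`q = q + 10` → q = 29
`q = q * 7` → q = 203
So q = 203

Answer: 203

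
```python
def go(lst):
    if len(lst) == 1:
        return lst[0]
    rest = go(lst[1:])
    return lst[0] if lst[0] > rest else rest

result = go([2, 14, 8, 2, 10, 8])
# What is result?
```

Recursive max over [2, 14, 8, 2, 10, 8] = 14

Answer: 14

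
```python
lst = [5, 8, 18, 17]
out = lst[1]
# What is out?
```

Trace:
`lst = [5, 8, 18, 17]` → lst = [5, 8, 18, 17]
`out = lst[1]` → out = 8
So out = 8

Answer: 8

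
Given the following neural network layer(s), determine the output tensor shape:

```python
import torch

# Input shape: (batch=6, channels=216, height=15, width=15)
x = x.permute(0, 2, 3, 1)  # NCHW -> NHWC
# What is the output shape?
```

Input: (6, 216, 15, 15) -> Output: (6, 15, 15, 216)

Answer: (6, 15, 15, 216)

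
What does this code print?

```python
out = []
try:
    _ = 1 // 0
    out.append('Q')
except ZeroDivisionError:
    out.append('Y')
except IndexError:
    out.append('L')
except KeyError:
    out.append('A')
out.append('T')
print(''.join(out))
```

Execution trace: 'Y' (except ZeroDivisionError) → 'T' (after the try/except). Output: YT

Answer: YT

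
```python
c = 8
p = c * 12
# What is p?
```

Trace:
`c = 8` → c = 8
`p = c * 12` → p = 96
So p = 96

Answer: 96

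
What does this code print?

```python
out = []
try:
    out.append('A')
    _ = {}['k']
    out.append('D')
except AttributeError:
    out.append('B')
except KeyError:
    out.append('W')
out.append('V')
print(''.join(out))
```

Execution trace: 'A' (try body) → 'W' (except KeyError) → 'V' (after the try/except). Output: AWV

Answer: AWV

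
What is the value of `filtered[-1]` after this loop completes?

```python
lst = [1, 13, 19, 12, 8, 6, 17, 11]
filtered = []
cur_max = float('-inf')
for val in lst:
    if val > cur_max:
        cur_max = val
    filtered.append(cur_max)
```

Running max ends at 19
`filtered` takes the values: [] → [1] → [1, 13] → [1, 13, 19] → [1, 13, 19, 19] → [1, 13, 19, 19, 19] → [1, 13, 19, 19, 19, 19] → [1, 13, 19, 19, 19, 19, 19] → [1, 13, 19, 19, 19, 19, 19, 19]
So `filtered[-1]` = 19

Answer: 19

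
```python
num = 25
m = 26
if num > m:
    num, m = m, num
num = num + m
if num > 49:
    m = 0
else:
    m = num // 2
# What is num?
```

Trace:
`num = 25` → num = 25
`m = 26` → m = 26
`if num > m: ...` → num > m is False → no variable changes
`num = num + m` → num = 51
`if num > 49: ...` → num > 49 is True → m = 0
So num = 51

Answer: 51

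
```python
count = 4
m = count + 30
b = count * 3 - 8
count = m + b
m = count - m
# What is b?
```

Trace:
`count = 4` → count = 4
`m = count + 30` → m = 34
`b = count * 3 - 8` → b = 4
`count = m + b` → count = 38
`m = count - m` → m = 4
So b = 4

Answer: 4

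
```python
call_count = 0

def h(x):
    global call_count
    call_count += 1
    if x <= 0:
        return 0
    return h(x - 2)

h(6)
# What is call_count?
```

Linear recursion stepping by 2: 4 calls from x=6 down to ≤0.

Answer: 4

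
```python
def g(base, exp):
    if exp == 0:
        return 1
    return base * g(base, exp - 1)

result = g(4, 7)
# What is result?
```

g(4, 7) = 4 * 4 * 4 * 4 * 4 * 4 * 4 = 16384

Answer: 16384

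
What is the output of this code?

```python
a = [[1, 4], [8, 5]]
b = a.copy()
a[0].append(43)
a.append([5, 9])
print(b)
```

Key concept: shallow copy with nested lists.
Step by step:
`a = [[1, 4], [8, 5]]` → a = [[1, 4], [8, 5]]
`b = a.copy()` → b = [[1, 4], [8, 5]]
`a[0].append(43)` → a = [[1, 4, 43], [8, 5]]; b = [[1, 4, 43], [8, 5]]
`a.append([5, 9])` → a = [[1, 4, 43], [8, 5], [5, 9]]
`print(b)` → prints [[1, 4, 43], [8, 5]]

Answer: [[1, 4, 43], [8, 5]]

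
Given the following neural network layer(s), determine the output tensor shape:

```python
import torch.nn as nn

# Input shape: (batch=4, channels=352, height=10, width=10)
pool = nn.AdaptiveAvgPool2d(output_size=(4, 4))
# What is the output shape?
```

Input: (4, 352, 10, 10) -> Output: (4, 352, 4, 4)

Answer: (4, 352, 4, 4)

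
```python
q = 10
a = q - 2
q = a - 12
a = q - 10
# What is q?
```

Trace:
`q = 10` → q = 10
`a = q - 2` → a = 8
`q = a - 12` → q = -4
`a = q - 10` → a = -14
So q = -4

Answer: -4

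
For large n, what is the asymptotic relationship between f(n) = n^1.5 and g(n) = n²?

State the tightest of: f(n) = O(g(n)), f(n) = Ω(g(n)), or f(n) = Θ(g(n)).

n^1.5 vs n²: f(n) = O(g(n)) but not Ω(g(n)) — n² grows strictly faster than n^1.5.

Answer: f(n) = O(g(n)) but not Ω(g(n)) — n² grows strictly faster than n^1.5.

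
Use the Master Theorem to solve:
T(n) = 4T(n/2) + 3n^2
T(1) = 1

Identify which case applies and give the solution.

a=4, b=2, f(n)=3n^2. log_2(4) = 2. Since c=2 = 2, Case 2 applies: T(n) = Θ(n^log_b(a) · log n) = O(n^2 log n).

Answer: O(n^2 log n) - Case 2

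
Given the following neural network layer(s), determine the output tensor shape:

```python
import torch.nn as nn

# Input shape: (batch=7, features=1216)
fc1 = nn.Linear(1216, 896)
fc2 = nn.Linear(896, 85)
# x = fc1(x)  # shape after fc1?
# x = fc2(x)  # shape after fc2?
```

Input: (7, 1216) -> after fc1: (7, 896) -> Output: (7, 85)

Answer: (7, 85)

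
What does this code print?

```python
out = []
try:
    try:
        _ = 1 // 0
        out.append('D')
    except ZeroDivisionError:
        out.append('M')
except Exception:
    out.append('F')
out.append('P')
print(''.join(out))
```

Execution trace: 'M' (inner except ZeroDivisionError) → 'P' (after the try/except). Output: MP

Answer: MP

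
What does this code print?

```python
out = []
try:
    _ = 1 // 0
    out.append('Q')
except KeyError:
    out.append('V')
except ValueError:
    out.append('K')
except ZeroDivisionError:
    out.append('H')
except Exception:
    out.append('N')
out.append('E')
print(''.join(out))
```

Execution trace: 'H' (except ZeroDivisionError) → 'E' (after the try/except). Output: HE

Answer: HE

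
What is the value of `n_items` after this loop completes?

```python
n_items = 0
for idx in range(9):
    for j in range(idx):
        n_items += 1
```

Triangle number: 0+1+2+...+8
`n_items` takes the values: 0 → 1 → 2 → 3 → 4 → 5 → 6 → 7 → 8 → 9 → 10 → 11 → 12 → 13 → 14 → 15 → 16 → 17 → 18 → 19 → 20 → 21 → 22 → 23 → 24 → 25 → 26 → 27 → 28 → 29 → 30 → 31 → 32 → 33 → 34 → 35 → 36

Answer: 36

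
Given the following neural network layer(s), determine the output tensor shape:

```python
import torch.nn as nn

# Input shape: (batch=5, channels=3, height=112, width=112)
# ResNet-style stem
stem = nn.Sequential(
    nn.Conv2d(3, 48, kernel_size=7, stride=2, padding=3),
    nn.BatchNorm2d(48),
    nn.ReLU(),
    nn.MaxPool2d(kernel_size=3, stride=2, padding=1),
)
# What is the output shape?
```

Input: (5, 3, 112, 112) -> after Conv2d 7x7 stride=2: (5, 48, 56, 56) -> Output: (5, 48, 28, 28)

Answer: (5, 48, 28, 28)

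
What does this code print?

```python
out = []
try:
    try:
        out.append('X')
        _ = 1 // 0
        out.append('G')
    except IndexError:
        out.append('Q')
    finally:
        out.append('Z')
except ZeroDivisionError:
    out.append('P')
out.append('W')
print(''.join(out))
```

Execution trace: 'X' (inner try body) → 'Z' (inner finally) → 'P' (outer except ZeroDivisionError) → 'W' (after the try/except). Output: XZPW

Answer: XZPW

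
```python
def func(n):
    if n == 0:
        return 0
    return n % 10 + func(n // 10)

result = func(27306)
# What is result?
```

Sum of digits of 27306: 6 + 0 + 3 + 7 + 2 = 18

Answer: 18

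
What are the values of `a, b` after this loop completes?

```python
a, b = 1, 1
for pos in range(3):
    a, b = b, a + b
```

Fibonacci: after 3 iterations
`a, b` takes the values: (1, 1) → (1, 2) → (2, 3) → (3, 5)

Answer: 3, 5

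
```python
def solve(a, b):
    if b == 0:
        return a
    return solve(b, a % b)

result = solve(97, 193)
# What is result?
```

solve(97, 193) -> solve(193, 97) -> solve(97, 96) -> solve(96, 1) -> solve(1, 0) -> 1

Answer: 1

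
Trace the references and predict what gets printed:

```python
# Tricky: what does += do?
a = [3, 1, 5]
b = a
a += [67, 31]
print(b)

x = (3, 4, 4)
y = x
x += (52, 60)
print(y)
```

Key concept: += behavior differs for mutable vs immutable.
Step by step:
`a = [3, 1, 5]` → a = [3, 1, 5]
`b = a` → b = [3, 1, 5] (same object as a)
`a += [67, 31]` → a = [3, 1, 5, 67, 31] (same object as b); b = [3, 1, 5, 67, 31] (same object as a)
`print(b)` → prints [3, 1, 5, 67, 31]
`x = (3, 4, 4)` → x = (3, 4, 4)
`y = x` → y = (3, 4, 4)
`x += (52, 60)` → x = (3, 4, 4, 52, 60)
`print(y)` → prints (3, 4, 4)

Answer:
[3, 1, 5, 67, 31]
(3, 4, 4)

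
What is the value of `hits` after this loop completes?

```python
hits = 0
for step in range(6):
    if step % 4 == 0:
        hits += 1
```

Count numbers divisible by 4 in range(6)
`hits` takes the values: 0 → 1 → 2

Answer: 2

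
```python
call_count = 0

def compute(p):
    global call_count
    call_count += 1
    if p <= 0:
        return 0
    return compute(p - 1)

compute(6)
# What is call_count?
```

Linear recursion stepping by 1: 7 calls from p=6 down to ≤0.

Answer: 7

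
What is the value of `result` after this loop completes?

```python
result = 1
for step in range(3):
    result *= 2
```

2^3 = 8
`result` takes the values: 1 → 2 → 4 → 8

Answer: 8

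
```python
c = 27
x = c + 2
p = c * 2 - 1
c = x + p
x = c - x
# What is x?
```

Trace:
`c = 27` → c = 27
`x = c + 2` → x = 29
`p = c * 2 - 1` → p = 53
`c = x + p` → c = 82
`x = c - x` → x = 53
So x = 53

Answer: 53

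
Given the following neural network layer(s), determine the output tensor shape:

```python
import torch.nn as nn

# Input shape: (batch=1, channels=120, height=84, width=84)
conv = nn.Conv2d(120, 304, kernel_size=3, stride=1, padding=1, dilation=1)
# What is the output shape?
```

Input: (1, 120, 84, 84) -> Output: (1, 304, 84, 84)

Answer: (1, 304, 84, 84)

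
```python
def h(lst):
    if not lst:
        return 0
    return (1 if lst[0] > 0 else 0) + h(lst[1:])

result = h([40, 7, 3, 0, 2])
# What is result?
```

Count of positive elements in [40, 7, 3, 0, 2] = 4

Answer: 4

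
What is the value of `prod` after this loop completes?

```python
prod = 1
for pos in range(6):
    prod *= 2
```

2^6 = 64
`prod` takes the values: 1 → 2 → 4 → 8 → 16 → 32 → 64

Answer: 64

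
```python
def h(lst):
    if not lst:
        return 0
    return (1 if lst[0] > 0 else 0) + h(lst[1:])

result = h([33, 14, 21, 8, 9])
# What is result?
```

Count of positive elements in [33, 14, 21, 8, 9] = 5

Answer: 5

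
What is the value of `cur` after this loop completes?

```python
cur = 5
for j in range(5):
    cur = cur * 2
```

Multiply by 2, 5 times: 5 * 2^5 = 160
`cur` takes the values: 5 → 10 → 20 → 40 → 80 → 160

Answer: 160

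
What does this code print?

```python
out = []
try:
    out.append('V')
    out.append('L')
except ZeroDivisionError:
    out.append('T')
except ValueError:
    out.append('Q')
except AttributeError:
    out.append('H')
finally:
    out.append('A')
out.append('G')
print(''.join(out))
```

Execution trace: 'V' (try body) → 'L' (try body, no exception) → 'A' (finally) → 'G' (after the try/except). Output: VLAG

Answer: VLAG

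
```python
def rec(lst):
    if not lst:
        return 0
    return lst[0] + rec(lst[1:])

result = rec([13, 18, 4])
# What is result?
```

13 + 18 + 4 + 0 = 35

Answer: 35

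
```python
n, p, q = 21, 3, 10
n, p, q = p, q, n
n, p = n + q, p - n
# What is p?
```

Trace:
`n, p, q = 21, 3, 10` → n = 21; p = 3; q = 10
`n, p, q = p, q, n` → n = 3; p = 10; q = 21
`n, p = n + q, p - n` → n = 24; p = 7
So p = 7

Answer: 7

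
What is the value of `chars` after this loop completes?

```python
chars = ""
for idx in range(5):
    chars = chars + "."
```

Repeat '.' 5 times
`chars` takes the values: "" → "." → ".." → "..." → "...." → "....."

Answer: "....."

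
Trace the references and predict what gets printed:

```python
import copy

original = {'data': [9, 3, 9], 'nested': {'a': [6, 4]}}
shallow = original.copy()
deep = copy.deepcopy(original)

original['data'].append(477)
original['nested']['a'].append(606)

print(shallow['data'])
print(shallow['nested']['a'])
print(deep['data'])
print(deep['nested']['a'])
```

Key concept: comparing shallow vs deep copy.
Step by step:
`original = {'data': [9, 3, 9], 'nested': {'a': [6, 4]}}` → original = {'data': [9, 3, 9], 'nested': {'a': [6, 4]}}
`shallow = original.copy()` → shallow = {'data': [9, 3, 9], 'nested': {'a': [6, 4]}}
`deep = copy.deepcopy(original)` → deep = {'data': [9, 3, 9], 'nested': {'a': [6, 4]}}
`original['data'].append(477)` → original = {'data': [9, 3, 9, 477], 'nested': {'a': [6, 4]}}; shallow = {'data': [9, 3, 9, 477], 'nested': {'a': [6, 4]}}
`original['nested']['a'].append(606)` → original = {'data': [9, 3, 9, 477], 'nested': {'a': [6, 4, 606]}}; shallow = {'data': [9, 3, 9, 477], 'nested': {'a': [6, 4, 606]}}
`print(shallow['data'])` → prints [9, 3, 9, 477]
`print(shallow['nested']['a'])` → prints [6, 4, 606]
`print(deep['data'])` → prints [9, 3, 9]
`print(deep['nested']['a'])` → prints [6, 4]

Answer:
[9, 3, 9, 477]
[6, 4, 606]
[9, 3, 9]
[6, 4]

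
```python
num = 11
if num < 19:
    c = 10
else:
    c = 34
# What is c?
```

Trace:
`num = 11` → num = 11
`if num < 19: ...` → num < 19 is True → c = 10
So c = 10

Answer: 10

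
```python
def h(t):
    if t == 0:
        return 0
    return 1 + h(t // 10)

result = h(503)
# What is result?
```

Count of digits of 503: 3

Answer: 3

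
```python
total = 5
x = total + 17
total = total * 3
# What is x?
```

Trace:
`total = 5` → total = 5
`x = total + 17` → x = 22
`total = total * 3` → total = 15
So x = 22

Answer: 22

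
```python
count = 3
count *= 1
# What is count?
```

Trace:
`count = 3` → count = 3
`count *= 1` → count = 3
So count = 3

Answer: 3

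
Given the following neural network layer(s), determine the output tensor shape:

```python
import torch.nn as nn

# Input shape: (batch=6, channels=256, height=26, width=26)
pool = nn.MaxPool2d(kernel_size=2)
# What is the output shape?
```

Input: (6, 256, 26, 26) -> Output: (6, 256, 13, 13)

Answer: (6, 256, 13, 13)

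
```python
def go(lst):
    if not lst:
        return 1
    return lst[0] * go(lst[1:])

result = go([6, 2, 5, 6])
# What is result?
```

Product over [6, 2, 5, 6] = 6 * 2 * 5 * 6 = 360

Answer: 360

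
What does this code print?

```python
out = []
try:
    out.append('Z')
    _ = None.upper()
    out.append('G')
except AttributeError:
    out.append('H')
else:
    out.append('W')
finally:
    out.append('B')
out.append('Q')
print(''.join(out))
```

Execution trace: 'Z' (try body) → 'H' (except AttributeError) → 'B' (finally) → 'Q' (after the try/except). Output: ZHBQ

Answer: ZHBQ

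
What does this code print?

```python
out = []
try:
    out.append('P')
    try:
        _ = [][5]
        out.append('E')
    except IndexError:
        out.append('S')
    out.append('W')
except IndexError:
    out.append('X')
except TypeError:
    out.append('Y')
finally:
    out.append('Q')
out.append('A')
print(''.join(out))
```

Execution trace: 'P' (try body) → 'S' (inner except IndexError) → 'W' (try body, no exception) → 'Q' (finally) → 'A' (after the try/except). Output: PSWQA

Answer: PSWQA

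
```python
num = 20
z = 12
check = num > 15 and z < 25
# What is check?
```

Trace:
`num = 20` → num = 20
`z = 12` → z = 12
`check = num > 15 and z < 25` → check = True
So check = True

Answer: True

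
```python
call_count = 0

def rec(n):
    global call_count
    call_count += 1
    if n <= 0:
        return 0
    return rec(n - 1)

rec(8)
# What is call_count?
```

Linear recursion stepping by 1: 9 calls from n=8 down to ≤0.

Answer: 9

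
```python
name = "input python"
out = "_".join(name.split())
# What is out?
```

Trace:
`name = "input python"` → name = 'input python'
`out = "_".join(name.split())` → out = 'input_python'
So out = 'input_python'

Answer: 'input_python'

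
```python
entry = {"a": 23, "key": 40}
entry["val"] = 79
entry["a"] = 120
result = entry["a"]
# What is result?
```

Trace:
`entry = {"a": 23, "key": 40}` → entry = {'a': 23, 'key': 40}
`entry["val"] = 79` → entry = {'a': 23, 'key': 40, 'val': 79}
`entry["a"] = 120` → entry = {'a': 120, 'key': 40, 'val': 79}
`result = entry["a"]` → result = 120
So result = 120

Answer: 120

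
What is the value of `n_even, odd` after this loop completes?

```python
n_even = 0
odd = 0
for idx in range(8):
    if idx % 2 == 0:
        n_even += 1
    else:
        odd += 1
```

Count evens and odds in range(8)
`n_even, odd` takes the values: (0, 0) → (1, 0) → (1, 1) → (2, 1) → (2, 2) → (3, 2) → (3, 3) → (4, 3) → (4, 4)

Answer: 4, 4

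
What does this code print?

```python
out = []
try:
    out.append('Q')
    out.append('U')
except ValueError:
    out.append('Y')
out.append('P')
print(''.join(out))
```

Execution trace: 'Q' (try body) → 'U' (try body, no exception) → 'P' (after the try/except). Output: QUP

Answer: QUP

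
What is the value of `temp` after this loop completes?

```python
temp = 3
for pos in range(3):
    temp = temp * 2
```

Multiply by 2, 3 times: 3 * 2^3 = 24
`temp` takes the values: 3 → 6 → 12 → 24

Answer: 24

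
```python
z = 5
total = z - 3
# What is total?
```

Trace:
`z = 5` → z = 5
`total = z - 3` → total = 2
So total = 2

Answer: 2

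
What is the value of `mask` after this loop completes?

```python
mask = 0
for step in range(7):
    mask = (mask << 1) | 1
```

Build 7 consecutive 1-bits: 0b1111111
`mask` takes the values: 0 → 1 → 3 → 7 → 15 → 31 → 63 → 127

Answer: 127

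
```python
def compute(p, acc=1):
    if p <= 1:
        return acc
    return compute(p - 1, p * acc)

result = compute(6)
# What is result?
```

Accumulator trace (n, acc): (6, 1) -> (5, 6) -> (4, 30) -> (3, 120) -> (2, 360) -> (1, 720) -> return 720

Answer: 720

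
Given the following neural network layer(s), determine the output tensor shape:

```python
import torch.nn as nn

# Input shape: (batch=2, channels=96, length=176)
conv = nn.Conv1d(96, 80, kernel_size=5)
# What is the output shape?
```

Input: (2, 96, 176) -> Output: (2, 80, 172)

Answer: (2, 80, 172)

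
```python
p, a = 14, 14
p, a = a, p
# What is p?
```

Trace:
`p, a = 14, 14` → p = 14; a = 14
`p, a = a, p` → p = 14; a = 14
So p = 14

Answer: 14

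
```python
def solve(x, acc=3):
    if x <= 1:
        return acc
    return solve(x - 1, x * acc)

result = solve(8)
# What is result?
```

Accumulator trace (n, acc): (8, 3) -> (7, 24) -> (6, 168) -> (5, 1008) -> (4, 5040) -> (3, 20160) -> (2, 60480) -> (1, 120960) -> return 120960

Answer: 120960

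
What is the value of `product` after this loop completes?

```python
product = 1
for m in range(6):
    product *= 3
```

3^6 = 729
`product` takes the values: 1 → 3 → 9 → 27 → 81 → 243 → 729

Answer: 729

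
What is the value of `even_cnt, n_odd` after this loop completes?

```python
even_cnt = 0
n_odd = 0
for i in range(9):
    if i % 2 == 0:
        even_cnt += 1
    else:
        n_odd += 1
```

Count evens and odds in range(9)
`even_cnt, n_odd` takes the values: (0, 0) → (1, 0) → (1, 1) → (2, 1) → (2, 2) → (3, 2) → (3, 3) → (4, 3) → (4, 4) → (5, 4)

Answer: 5, 4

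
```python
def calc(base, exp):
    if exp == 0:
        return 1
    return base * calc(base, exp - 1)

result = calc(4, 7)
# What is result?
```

calc(4, 7) = 4 * 4 * 4 * 4 * 4 * 4 * 4 = 16384

Answer: 16384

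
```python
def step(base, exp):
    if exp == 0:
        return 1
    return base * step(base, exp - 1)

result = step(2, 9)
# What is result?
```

step(2, 9) = 2 * 2 * 2 * 2 * 2 * 2 * 2 * 2 * 2 = 512

Answer: 512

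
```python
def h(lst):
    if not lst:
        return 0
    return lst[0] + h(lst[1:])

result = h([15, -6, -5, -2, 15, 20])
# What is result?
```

15 + (-6) + (-5) + (-2) + 15 + 20 + 0 = 37

Answer: 37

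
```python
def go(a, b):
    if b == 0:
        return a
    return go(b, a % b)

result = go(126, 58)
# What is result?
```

go(126, 58) -> go(58, 10) -> go(10, 8) -> go(8, 2) -> go(2, 0) -> 2

Answer: 2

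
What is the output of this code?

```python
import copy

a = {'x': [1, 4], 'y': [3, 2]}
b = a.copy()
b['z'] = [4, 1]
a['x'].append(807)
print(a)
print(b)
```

Key concept: shallow copy of dict with mutable values.
Step by step:
`a = {'x': [1, 4], 'y': [3, 2]}` → a = {'x': [1, 4], 'y': [3, 2]}
`b = a.copy()` → b = {'x': [1, 4], 'y': [3, 2]}
`b['z'] = [4, 1]` → b = {'x': [1, 4], 'y': [3, 2], 'z': [4, 1]}
`a['x'].append(807)` → a = {'x': [1, 4, 807], 'y': [3, 2]}; b = {'x': [1, 4, 807], 'y': [3, 2], 'z': [4, 1]}
`print(a)` → prints {'x': [1, 4, 807], 'y': [3, 2]}
`print(b)` → prints {'x': [1, 4, 807], 'y': [3, 2], 'z': [4, 1]}

Answer:
{'x': [1, 4, 807], 'y': [3, 2]}
{'x': [1, 4, 807], 'y': [3, 2], 'z': [4, 1]}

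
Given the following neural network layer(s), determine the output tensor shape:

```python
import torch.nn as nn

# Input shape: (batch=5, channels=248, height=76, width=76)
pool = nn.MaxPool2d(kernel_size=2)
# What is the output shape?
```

Input: (5, 248, 76, 76) -> Output: (5, 248, 38, 38)

Answer: (5, 248, 38, 38)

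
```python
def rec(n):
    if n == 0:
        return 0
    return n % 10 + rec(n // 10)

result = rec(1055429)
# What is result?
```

Sum of digits of 1055429: 9 + 2 + 4 + 5 + 5 + 0 + 1 = 26

Answer: 26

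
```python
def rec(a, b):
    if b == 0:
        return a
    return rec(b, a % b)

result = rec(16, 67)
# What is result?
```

rec(16, 67) -> rec(67, 16) -> rec(16, 3) -> rec(3, 1) -> rec(1, 0) -> 1

Answer: 1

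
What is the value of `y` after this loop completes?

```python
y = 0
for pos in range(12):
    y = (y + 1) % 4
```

Increment mod 4, 12 times = 0
`y` takes the values: 0 → 1 → 2 → 3 → 0 → 1 → 2 → 3 → 0 → 1 → 2 → 3 → 0

Answer: 0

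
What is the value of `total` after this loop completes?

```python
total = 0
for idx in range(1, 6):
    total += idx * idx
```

Sum of squares 1² to 5² = 55
`total` takes the values: 0 → 1 → 5 → 14 → 30 → 55

Answer: 55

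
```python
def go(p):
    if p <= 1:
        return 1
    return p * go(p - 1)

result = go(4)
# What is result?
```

go(4) = 4 * 3 * 2 * 1 = 24

Answer: 24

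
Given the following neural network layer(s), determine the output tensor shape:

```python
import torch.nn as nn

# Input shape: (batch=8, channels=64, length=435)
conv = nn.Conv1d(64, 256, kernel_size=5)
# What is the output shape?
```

Input: (8, 64, 435) -> Output: (8, 256, 431)

Answer: (8, 256, 431)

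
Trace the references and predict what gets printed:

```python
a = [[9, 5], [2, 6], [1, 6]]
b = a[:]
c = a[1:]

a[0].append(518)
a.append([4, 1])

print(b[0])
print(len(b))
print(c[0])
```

Key concept: slice with nested mutation.
Step by step:
`a = [[9, 5], [2, 6], [1, 6]]` → a = [[9, 5], [2, 6], [1, 6]]
`b = a[:]` → b = [[9, 5], [2, 6], [1, 6]]
`c = a[1:]` → c = [[2, 6], [1, 6]]
`a[0].append(518)` → a = [[9, 5, 518], [2, 6], [1, 6]]; b = [[9, 5, 518], [2, 6], [1, 6]]
`a.append([4, 1])` → a = [[9, 5, 518], [2, 6], [1, 6], [4, 1]]
`print(b[0])` → prints [9, 5, 518]
`print(len(b))` → prints 3
`print(c[0])` → prints [2, 6]

Answer:
[9, 5, 518]
3
[2, 6]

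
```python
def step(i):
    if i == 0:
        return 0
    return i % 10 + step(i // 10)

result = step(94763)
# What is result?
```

Sum of digits of 94763: 3 + 6 + 7 + 4 + 9 = 29

Answer: 29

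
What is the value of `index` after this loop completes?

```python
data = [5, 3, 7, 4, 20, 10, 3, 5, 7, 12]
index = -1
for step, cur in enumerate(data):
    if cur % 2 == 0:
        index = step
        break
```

First even number index in [5, 3, 7, 4, 20, 10, 3, 5, 7, 12]
`index` takes the values: -1 → 3

Answer: 3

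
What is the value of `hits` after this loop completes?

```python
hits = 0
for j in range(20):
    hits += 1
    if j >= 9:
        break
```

Loop breaks when j reaches 9, hits is 10
`hits` takes the values: 0 → 1 → 2 → 3 → 4 → 5 → 6 → 7 → 8 → 9 → 10

Answer: 10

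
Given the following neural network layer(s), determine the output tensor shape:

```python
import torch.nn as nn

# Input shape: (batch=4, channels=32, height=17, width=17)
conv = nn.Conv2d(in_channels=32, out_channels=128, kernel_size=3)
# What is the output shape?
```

Input: (4, 32, 17, 17) -> Output: (4, 128, 15, 15)

Answer: (4, 128, 15, 15)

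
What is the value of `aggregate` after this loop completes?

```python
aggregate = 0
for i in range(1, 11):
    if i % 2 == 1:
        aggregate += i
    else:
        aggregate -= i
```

Add odd, subtract even
`aggregate` takes the values: 0 → 1 → -1 → 2 → -2 → 3 → -3 → 4 → -4 → 5 → -5

Answer: -5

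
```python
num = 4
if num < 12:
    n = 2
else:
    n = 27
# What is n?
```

Trace:
`num = 4` → num = 4
`if num < 12: ...` → num < 12 is True → n = 2
So n = 2

Answer: 2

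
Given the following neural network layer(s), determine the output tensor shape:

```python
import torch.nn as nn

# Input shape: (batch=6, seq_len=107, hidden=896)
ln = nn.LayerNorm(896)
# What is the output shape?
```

Input: (6, 107, 896) -> Output: (6, 107, 896)

Answer: (6, 107, 896)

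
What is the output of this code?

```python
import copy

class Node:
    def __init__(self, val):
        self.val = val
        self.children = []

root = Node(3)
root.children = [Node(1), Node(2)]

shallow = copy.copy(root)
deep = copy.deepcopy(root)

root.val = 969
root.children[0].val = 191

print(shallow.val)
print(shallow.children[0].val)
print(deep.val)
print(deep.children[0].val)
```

Key concept: deep copy with custom objects.
Step by step:
`root = Node(3)` → root = Node(val=3, children=[])
`root.children = [Node(1), Node(2)]` → root = Node(val=3, children=[Node(val=1, children=[]), Node(val=2, children=[])])
`shallow = copy.copy(root)` → shallow = Node(val=3, children=[Node(val=1, children=[]), Node(val=2, children=[])])
`deep = copy.deepcopy(root)` → deep = Node(val=3, children=[Node(val=1, children=[]), Node(val=2, children=[])])
`root.val = 969` → root = Node(val=969, children=[Node(val=1, children=[]), Node(val=2, children=[])])
`root.children[0].val = 191` → root = Node(val=969, children=[Node(val=191, children=[]), Node(val=2, children=[])]); shallow = Node(val=3, children=[Node(val=191, children=[]), Node(val=2, children=[])])
`print(shallow.val)` → prints 3
`print(shallow.children[0].val)` → prints 191
`print(deep.val)` → prints 3
`print(deep.children[0].val)` → prints 1

Answer:
3
191
3
1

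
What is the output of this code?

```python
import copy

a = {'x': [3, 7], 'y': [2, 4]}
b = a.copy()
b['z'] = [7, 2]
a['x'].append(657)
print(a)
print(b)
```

Key concept: shallow copy of dict with mutable values.
Step by step:
`a = {'x': [3, 7], 'y': [2, 4]}` → a = {'x': [3, 7], 'y': [2, 4]}
`b = a.copy()` → b = {'x': [3, 7], 'y': [2, 4]}
`b['z'] = [7, 2]` → b = {'x': [3, 7], 'y': [2, 4], 'z': [7, 2]}
`a['x'].append(657)` → a = {'x': [3, 7, 657], 'y': [2, 4]}; b = {'x': [3, 7, 657], 'y': [2, 4], 'z': [7, 2]}
`print(a)` → prints {'x': [3, 7, 657], 'y': [2, 4]}
`print(b)` → prints {'x': [3, 7, 657], 'y': [2, 4], 'z': [7, 2]}

Answer:
{'x': [3, 7, 657], 'y': [2, 4]}
{'x': [3, 7, 657], 'y': [2, 4], 'z': [7, 2]}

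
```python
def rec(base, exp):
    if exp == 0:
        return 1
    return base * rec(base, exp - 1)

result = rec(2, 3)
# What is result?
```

rec(2, 3) = 2 * 2 * 2 = 8

Answer: 8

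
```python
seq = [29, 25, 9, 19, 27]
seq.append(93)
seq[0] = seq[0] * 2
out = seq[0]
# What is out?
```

Trace:
`seq = [29, 25, 9, 19, 27]` → seq = [29, 25, 9, 19, 27]
`seq.append(93)` → seq = [29, 25, 9, 19, 27, 93]
`seq[0] = seq[0] * 2` → seq = [58, 25, 9, 19, 27, 93]
`out = seq[0]` → out = 58
So out = 58

Answer: 58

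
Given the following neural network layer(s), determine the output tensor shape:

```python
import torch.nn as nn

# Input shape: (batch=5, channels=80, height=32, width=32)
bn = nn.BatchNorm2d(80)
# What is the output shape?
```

Input: (5, 80, 32, 32) -> Output: (5, 80, 32, 32)

Answer: (5, 80, 32, 32)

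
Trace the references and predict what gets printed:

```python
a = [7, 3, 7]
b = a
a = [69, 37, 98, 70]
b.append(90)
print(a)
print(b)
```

Key concept: rebinding vs mutation: a is rebound to a new list, b still points at the original.
Step by step:
`a = [7, 3, 7]` → a = [7, 3, 7]
`b = a` → b = [7, 3, 7] (same object as a)
`a = [69, 37, 98, 70]` → a = [69, 37, 98, 70]
`b.append(90)` → b = [7, 3, 7, 90]
`print(a)` → prints [69, 37, 98, 70]
`print(b)` → prints [7, 3, 7, 90]

Answer:
[69, 37, 98, 70]
[7, 3, 7, 90]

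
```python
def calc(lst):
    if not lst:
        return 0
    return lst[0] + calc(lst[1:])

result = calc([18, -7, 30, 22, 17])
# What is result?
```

18 + (-7) + 30 + 22 + 17 + 0 = 80

Answer: 80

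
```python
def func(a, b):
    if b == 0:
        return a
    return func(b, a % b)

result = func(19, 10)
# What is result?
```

func(19, 10) -> func(10, 9) -> func(9, 1) -> func(1, 0) -> 1

Answer: 1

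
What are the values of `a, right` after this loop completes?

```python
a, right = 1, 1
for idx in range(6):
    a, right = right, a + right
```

Fibonacci: after 6 iterations
`a, right` takes the values: (1, 1) → (1, 2) → (2, 3) → (3, 5) → (5, 8) → (8, 13) → (13, 21)

Answer: 13, 21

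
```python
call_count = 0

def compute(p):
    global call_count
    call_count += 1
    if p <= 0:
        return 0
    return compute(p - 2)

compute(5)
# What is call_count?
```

Linear recursion stepping by 2: 4 calls from p=5 down to ≤0.

Answer: 4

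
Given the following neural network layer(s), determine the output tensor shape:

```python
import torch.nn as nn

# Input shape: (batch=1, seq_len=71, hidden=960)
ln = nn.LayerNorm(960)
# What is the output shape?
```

Input: (1, 71, 960) -> Output: (1, 71, 960)

Answer: (1, 71, 960)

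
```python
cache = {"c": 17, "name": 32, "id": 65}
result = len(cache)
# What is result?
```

Trace:
`cache = {"c": 17, "name": 32, "id": 65}` → cache = {'c': 17, 'name': 32, 'id': 65}
`result = len(cache)` → result = 3
So result = 3

Answer: 3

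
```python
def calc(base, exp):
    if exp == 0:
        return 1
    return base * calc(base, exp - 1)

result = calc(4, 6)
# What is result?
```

calc(4, 6) = 4 * 4 * 4 * 4 * 4 * 4 = 4096

Answer: 4096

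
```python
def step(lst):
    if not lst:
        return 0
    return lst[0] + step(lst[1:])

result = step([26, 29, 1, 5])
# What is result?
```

26 + 29 + 1 + 5 + 0 = 61

Answer: 61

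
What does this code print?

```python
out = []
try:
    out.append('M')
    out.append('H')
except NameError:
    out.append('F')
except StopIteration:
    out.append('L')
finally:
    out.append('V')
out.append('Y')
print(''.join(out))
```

Execution trace: 'M' (try body) → 'H' (try body, no exception) → 'V' (finally) → 'Y' (after the try/except). Output: MHVY

Answer: MHVY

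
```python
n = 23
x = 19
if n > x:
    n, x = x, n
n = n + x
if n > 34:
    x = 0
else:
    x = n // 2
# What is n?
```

Trace:
`n = 23` → n = 23
`x = 19` → x = 19
`if n > x: ...` → n > x is True → n = 19; x = 23
`n = n + x` → n = 42
`if n > 34: ...` → n > 34 is True → x = 0
So n = 42

Answer: 42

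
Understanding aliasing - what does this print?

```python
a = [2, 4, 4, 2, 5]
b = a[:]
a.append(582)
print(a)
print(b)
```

Key concept: slice [:] creates copy.
Step by step:
`a = [2, 4, 4, 2, 5]` → a = [2, 4, 4, 2, 5]
`b = a[:]` → b = [2, 4, 4, 2, 5]
`a.append(582)` → a = [2, 4, 4, 2, 5, 582]
`print(a)` → prints [2, 4, 4, 2, 5, 582]
`print(b)` → prints [2, 4, 4, 2, 5]

Answer:
[2, 4, 4, 2, 5, 582]
[2, 4, 4, 2, 5]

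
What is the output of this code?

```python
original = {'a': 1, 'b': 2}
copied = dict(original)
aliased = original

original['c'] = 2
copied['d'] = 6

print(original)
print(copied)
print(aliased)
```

Key concept: dict() creates copy, assignment creates alias.
Step by step:
`original = {'a': 1, 'b': 2}` → original = {'a': 1, 'b': 2}
`copied = dict(original)` → copied = {'a': 1, 'b': 2}
`aliased = original` → aliased = {'a': 1, 'b': 2} (same object as original)
`original['c'] = 2` → original = {'a': 1, 'b': 2, 'c': 2} (same object as aliased); aliased = {'a': 1, 'b': 2, 'c': 2} (same object as original)
`copied['d'] = 6` → copied = {'a': 1, 'b': 2, 'd': 6}
`print(original)` → prints {'a': 1, 'b': 2, 'c': 2}
`print(copied)` → prints {'a': 1, 'b': 2, 'd': 6}
`print(aliased)` → prints {'a': 1, 'b': 2, 'c': 2}

Answer:
{'a': 1, 'b': 2, 'c': 2}
{'a': 1, 'b': 2, 'd': 6}
{'a': 1, 'b': 2, 'c': 2}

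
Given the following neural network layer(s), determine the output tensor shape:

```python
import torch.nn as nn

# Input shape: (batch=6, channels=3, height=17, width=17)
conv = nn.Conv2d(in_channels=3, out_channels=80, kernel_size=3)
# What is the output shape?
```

Input: (6, 3, 17, 17) -> Output: (6, 80, 15, 15)

Answer: (6, 80, 15, 15)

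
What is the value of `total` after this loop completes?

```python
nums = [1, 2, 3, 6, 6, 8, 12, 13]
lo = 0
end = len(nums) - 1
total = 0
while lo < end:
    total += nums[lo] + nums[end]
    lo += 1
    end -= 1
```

Sum of pairs from ends
`total` takes the values: 0 → 14 → 28 → 39 → 51

Answer: 51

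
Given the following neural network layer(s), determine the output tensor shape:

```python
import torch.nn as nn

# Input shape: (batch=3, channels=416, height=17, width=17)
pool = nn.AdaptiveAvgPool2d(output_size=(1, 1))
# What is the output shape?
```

Input: (3, 416, 17, 17) -> Output: (3, 416, 1, 1)

Answer: (3, 416, 1, 1)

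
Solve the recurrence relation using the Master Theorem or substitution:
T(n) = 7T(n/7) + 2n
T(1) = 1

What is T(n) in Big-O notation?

By Master Theorem: a=7, b=7, f(n)=2n. Since log_7(7) = 1 and f(n) = Θ(n^1), Case 2 applies. T(n) = O(n log n).

Answer: O(n log n)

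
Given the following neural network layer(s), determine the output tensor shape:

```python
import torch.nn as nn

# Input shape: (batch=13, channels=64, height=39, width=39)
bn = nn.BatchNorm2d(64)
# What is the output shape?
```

Input: (13, 64, 39, 39) -> Output: (13, 64, 39, 39)

Answer: (13, 64, 39, 39)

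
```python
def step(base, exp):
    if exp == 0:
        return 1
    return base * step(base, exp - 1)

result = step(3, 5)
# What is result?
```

step(3, 5) = 3 * 3 * 3 * 3 * 3 = 243

Answer: 243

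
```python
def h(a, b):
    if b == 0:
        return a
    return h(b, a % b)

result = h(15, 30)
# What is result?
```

h(15, 30) -> h(30, 15) -> h(15, 0) -> 15

Answer: 15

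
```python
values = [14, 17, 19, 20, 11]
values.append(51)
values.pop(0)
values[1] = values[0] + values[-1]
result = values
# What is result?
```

Trace:
`values = [14, 17, 19, 20, 11]` → values = [14, 17, 19, 20, 11]
`values.append(51)` → values = [14, 17, 19, 20, 11, 51]
`values.pop(0)` → values = [17, 19, 20, 11, 51]
`values[1] = values[0] + values[-1]` → values = [17, 68, 20, 11, 51]
`result = values` → result = [17, 68, 20, 11, 51]
So result = [17, 68, 20, 11, 51]

Answer: [17, 68, 20, 11, 51]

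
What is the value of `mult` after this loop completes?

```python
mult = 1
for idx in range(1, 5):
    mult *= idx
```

4! = 24
`mult` takes the values: 1 → 2 → 6 → 24

Answer: 24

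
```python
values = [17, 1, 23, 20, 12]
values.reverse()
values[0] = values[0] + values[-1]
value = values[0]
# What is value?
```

Trace:
`values = [17, 1, 23, 20, 12]` → values = [17, 1, 23, 20, 12]
`values.reverse()` → values = [12, 20, 23, 1, 17]
`values[0] = values[0] + values[-1]` → values = [29, 20, 23, 1, 17]
`value = values[0]` → value = 29
So value = 29

Answer: 29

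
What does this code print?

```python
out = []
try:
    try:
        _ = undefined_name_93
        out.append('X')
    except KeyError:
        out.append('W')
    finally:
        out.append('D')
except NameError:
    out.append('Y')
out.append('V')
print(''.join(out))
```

Execution trace: 'D' (finally) → 'Y' (outer except NameError) → 'V' (after the try/except). Output: DYV

Answer: DYV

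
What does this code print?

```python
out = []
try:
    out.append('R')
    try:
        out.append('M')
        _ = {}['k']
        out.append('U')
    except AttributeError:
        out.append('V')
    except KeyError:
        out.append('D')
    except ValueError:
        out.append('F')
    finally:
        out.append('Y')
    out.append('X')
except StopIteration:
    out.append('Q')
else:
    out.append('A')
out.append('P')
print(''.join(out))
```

Execution trace: 'R' (try body) → 'M' (inner try body) → 'D' (inner except KeyError) → 'Y' (inner finally) → 'X' (try body, no exception) → 'A' (else) → 'P' (after the try/except). Output: RMDYXAP

Answer: RMDYXAP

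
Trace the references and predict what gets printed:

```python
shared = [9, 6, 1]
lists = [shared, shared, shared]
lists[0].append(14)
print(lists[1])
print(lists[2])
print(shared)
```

Key concept: list of same reference.
Step by step:
`shared = [9, 6, 1]` → shared = [9, 6, 1]
`lists = [shared, shared, shared]` → lists = [[9, 6, 1], [9, 6, 1], [9, 6, 1]]
`lists[0].append(14)` → shared = [9, 6, 1, 14]; lists = [[9, 6, 1, 14], [9, 6, 1, 14], [9, 6, 1, 14]]
`print(lists[1])` → prints [9, 6, 1, 14]
`print(lists[2])` → prints [9, 6, 1, 14]
`print(shared)` → prints [9, 6, 1, 14]

Answer:
[9, 6, 1, 14]
[9, 6, 1, 14]
[9, 6, 1, 14]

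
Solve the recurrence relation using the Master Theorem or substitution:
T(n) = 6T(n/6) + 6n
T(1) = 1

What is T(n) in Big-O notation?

By Master Theorem: a=6, b=6, f(n)=6n. Since log_6(6) = 1 and f(n) = Θ(n^1), Case 2 applies. T(n) = O(n log n).

Answer: O(n log n)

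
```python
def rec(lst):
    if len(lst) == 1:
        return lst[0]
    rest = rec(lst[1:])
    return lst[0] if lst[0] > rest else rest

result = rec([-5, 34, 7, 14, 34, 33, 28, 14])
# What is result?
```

Recursive max over [-5, 34, 7, 14, 34, 33, 28, 14] = 34

Answer: 34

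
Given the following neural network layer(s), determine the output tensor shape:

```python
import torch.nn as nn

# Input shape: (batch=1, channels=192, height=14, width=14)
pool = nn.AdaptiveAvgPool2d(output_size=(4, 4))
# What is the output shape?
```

Input: (1, 192, 14, 14) -> Output: (1, 192, 4, 4)

Answer: (1, 192, 4, 4)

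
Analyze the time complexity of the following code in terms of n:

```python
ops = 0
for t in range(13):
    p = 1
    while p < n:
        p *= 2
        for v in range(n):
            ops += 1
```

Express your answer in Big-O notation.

Each loop level contributes: 1 × log n × n. Multiplying the contributions gives O(n log n).

Answer: O(n log n)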